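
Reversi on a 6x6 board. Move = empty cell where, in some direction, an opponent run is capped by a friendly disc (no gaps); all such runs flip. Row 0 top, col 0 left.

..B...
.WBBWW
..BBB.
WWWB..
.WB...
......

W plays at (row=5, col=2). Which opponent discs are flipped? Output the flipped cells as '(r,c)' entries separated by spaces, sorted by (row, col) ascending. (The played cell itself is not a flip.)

Dir NW: first cell 'W' (not opp) -> no flip
Dir N: opp run (4,2) capped by W -> flip
Dir NE: first cell '.' (not opp) -> no flip
Dir W: first cell '.' (not opp) -> no flip
Dir E: first cell '.' (not opp) -> no flip
Dir SW: edge -> no flip
Dir S: edge -> no flip
Dir SE: edge -> no flip

Answer: (4,2)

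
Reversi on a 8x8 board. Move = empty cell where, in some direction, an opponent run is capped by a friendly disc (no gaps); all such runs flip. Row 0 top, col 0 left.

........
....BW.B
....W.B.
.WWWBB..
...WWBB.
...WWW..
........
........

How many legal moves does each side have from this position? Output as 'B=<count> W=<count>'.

Answer: B=10 W=7

Derivation:
-- B to move --
(0,4): flips 1 -> legal
(0,5): no bracket -> illegal
(0,6): no bracket -> illegal
(1,3): flips 1 -> legal
(1,6): flips 1 -> legal
(2,0): no bracket -> illegal
(2,1): no bracket -> illegal
(2,2): no bracket -> illegal
(2,3): no bracket -> illegal
(2,5): no bracket -> illegal
(3,0): flips 3 -> legal
(4,0): no bracket -> illegal
(4,1): no bracket -> illegal
(4,2): flips 2 -> legal
(5,2): flips 1 -> legal
(5,6): no bracket -> illegal
(6,2): flips 2 -> legal
(6,3): flips 1 -> legal
(6,4): flips 3 -> legal
(6,5): flips 1 -> legal
(6,6): no bracket -> illegal
B mobility = 10
-- W to move --
(0,3): no bracket -> illegal
(0,4): flips 1 -> legal
(0,5): no bracket -> illegal
(0,6): no bracket -> illegal
(0,7): no bracket -> illegal
(1,3): flips 1 -> legal
(1,6): no bracket -> illegal
(2,3): no bracket -> illegal
(2,5): flips 3 -> legal
(2,7): no bracket -> illegal
(3,6): flips 3 -> legal
(3,7): flips 2 -> legal
(4,7): flips 2 -> legal
(5,6): no bracket -> illegal
(5,7): flips 2 -> legal
W mobility = 7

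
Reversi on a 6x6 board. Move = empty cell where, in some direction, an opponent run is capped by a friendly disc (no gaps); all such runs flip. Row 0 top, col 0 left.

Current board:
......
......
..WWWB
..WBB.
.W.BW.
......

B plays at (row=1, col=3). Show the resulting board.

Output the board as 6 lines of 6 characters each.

Place B at (1,3); scan 8 dirs for brackets.
Dir NW: first cell '.' (not opp) -> no flip
Dir N: first cell '.' (not opp) -> no flip
Dir NE: first cell '.' (not opp) -> no flip
Dir W: first cell '.' (not opp) -> no flip
Dir E: first cell '.' (not opp) -> no flip
Dir SW: opp run (2,2), next='.' -> no flip
Dir S: opp run (2,3) capped by B -> flip
Dir SE: opp run (2,4), next='.' -> no flip
All flips: (2,3)

Answer: ......
...B..
..WBWB
..WBB.
.W.BW.
......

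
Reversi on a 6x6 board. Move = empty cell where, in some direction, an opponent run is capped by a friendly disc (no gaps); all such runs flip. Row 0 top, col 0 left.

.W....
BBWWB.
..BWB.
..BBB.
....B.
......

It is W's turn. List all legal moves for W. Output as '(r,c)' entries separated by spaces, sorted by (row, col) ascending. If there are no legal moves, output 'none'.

Answer: (0,5) (1,5) (2,1) (2,5) (3,1) (3,5) (4,1) (4,2) (4,3) (4,5)

Derivation:
(0,0): no bracket -> illegal
(0,2): no bracket -> illegal
(0,3): no bracket -> illegal
(0,4): no bracket -> illegal
(0,5): flips 1 -> legal
(1,5): flips 1 -> legal
(2,0): no bracket -> illegal
(2,1): flips 2 -> legal
(2,5): flips 1 -> legal
(3,1): flips 1 -> legal
(3,5): flips 1 -> legal
(4,1): flips 1 -> legal
(4,2): flips 2 -> legal
(4,3): flips 1 -> legal
(4,5): flips 1 -> legal
(5,3): no bracket -> illegal
(5,4): no bracket -> illegal
(5,5): no bracket -> illegal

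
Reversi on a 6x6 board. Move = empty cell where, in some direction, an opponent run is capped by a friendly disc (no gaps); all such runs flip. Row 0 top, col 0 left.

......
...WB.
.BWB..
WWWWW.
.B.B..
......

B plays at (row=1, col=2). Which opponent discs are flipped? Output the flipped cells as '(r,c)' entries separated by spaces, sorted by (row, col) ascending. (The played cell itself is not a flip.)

Answer: (1,3)

Derivation:
Dir NW: first cell '.' (not opp) -> no flip
Dir N: first cell '.' (not opp) -> no flip
Dir NE: first cell '.' (not opp) -> no flip
Dir W: first cell '.' (not opp) -> no flip
Dir E: opp run (1,3) capped by B -> flip
Dir SW: first cell 'B' (not opp) -> no flip
Dir S: opp run (2,2) (3,2), next='.' -> no flip
Dir SE: first cell 'B' (not opp) -> no flip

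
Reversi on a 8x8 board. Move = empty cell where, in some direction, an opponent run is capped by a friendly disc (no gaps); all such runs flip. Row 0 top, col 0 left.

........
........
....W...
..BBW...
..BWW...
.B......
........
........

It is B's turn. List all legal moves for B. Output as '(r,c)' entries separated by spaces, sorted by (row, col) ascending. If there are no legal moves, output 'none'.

Answer: (1,5) (3,5) (4,5) (5,3) (5,4) (5,5)

Derivation:
(1,3): no bracket -> illegal
(1,4): no bracket -> illegal
(1,5): flips 1 -> legal
(2,3): no bracket -> illegal
(2,5): no bracket -> illegal
(3,5): flips 1 -> legal
(4,5): flips 2 -> legal
(5,2): no bracket -> illegal
(5,3): flips 1 -> legal
(5,4): flips 1 -> legal
(5,5): flips 1 -> legal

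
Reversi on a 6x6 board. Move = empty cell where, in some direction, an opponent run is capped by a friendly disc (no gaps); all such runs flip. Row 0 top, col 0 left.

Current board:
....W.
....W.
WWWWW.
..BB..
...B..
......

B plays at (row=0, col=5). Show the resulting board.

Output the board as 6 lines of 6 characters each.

Place B at (0,5); scan 8 dirs for brackets.
Dir NW: edge -> no flip
Dir N: edge -> no flip
Dir NE: edge -> no flip
Dir W: opp run (0,4), next='.' -> no flip
Dir E: edge -> no flip
Dir SW: opp run (1,4) (2,3) capped by B -> flip
Dir S: first cell '.' (not opp) -> no flip
Dir SE: edge -> no flip
All flips: (1,4) (2,3)

Answer: ....WB
....B.
WWWBW.
..BB..
...B..
......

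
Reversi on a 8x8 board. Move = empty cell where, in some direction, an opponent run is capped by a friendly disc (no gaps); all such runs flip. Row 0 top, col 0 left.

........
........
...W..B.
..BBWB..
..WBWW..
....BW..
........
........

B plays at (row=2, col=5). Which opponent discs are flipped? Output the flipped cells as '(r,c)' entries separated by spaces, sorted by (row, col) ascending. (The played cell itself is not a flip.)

Dir NW: first cell '.' (not opp) -> no flip
Dir N: first cell '.' (not opp) -> no flip
Dir NE: first cell '.' (not opp) -> no flip
Dir W: first cell '.' (not opp) -> no flip
Dir E: first cell 'B' (not opp) -> no flip
Dir SW: opp run (3,4) capped by B -> flip
Dir S: first cell 'B' (not opp) -> no flip
Dir SE: first cell '.' (not opp) -> no flip

Answer: (3,4)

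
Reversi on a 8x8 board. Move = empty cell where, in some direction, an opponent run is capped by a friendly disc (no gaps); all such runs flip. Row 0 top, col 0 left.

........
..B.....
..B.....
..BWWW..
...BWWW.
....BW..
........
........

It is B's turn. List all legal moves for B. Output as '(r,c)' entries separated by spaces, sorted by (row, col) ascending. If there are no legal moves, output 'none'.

(2,3): flips 1 -> legal
(2,4): flips 2 -> legal
(2,5): flips 1 -> legal
(2,6): no bracket -> illegal
(3,6): flips 4 -> legal
(3,7): no bracket -> illegal
(4,2): no bracket -> illegal
(4,7): flips 3 -> legal
(5,3): no bracket -> illegal
(5,6): flips 1 -> legal
(5,7): no bracket -> illegal
(6,4): no bracket -> illegal
(6,5): no bracket -> illegal
(6,6): flips 3 -> legal

Answer: (2,3) (2,4) (2,5) (3,6) (4,7) (5,6) (6,6)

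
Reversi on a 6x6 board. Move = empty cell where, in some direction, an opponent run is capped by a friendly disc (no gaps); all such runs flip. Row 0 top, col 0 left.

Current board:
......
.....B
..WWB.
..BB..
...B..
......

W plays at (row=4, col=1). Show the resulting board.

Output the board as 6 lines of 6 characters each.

Place W at (4,1); scan 8 dirs for brackets.
Dir NW: first cell '.' (not opp) -> no flip
Dir N: first cell '.' (not opp) -> no flip
Dir NE: opp run (3,2) capped by W -> flip
Dir W: first cell '.' (not opp) -> no flip
Dir E: first cell '.' (not opp) -> no flip
Dir SW: first cell '.' (not opp) -> no flip
Dir S: first cell '.' (not opp) -> no flip
Dir SE: first cell '.' (not opp) -> no flip
All flips: (3,2)

Answer: ......
.....B
..WWB.
..WB..
.W.B..
......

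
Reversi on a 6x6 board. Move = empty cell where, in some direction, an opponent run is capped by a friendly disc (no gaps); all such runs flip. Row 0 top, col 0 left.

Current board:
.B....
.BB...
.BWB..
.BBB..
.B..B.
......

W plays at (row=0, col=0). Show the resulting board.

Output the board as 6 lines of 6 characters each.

Answer: WB....
.WB...
.BWB..
.BBB..
.B..B.
......

Derivation:
Place W at (0,0); scan 8 dirs for brackets.
Dir NW: edge -> no flip
Dir N: edge -> no flip
Dir NE: edge -> no flip
Dir W: edge -> no flip
Dir E: opp run (0,1), next='.' -> no flip
Dir SW: edge -> no flip
Dir S: first cell '.' (not opp) -> no flip
Dir SE: opp run (1,1) capped by W -> flip
All flips: (1,1)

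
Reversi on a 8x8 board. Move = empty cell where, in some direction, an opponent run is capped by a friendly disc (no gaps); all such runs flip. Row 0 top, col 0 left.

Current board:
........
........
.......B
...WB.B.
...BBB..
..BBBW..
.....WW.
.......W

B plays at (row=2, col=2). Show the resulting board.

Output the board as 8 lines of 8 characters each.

Answer: ........
........
..B....B
...BB.B.
...BBB..
..BBBW..
.....WW.
.......W

Derivation:
Place B at (2,2); scan 8 dirs for brackets.
Dir NW: first cell '.' (not opp) -> no flip
Dir N: first cell '.' (not opp) -> no flip
Dir NE: first cell '.' (not opp) -> no flip
Dir W: first cell '.' (not opp) -> no flip
Dir E: first cell '.' (not opp) -> no flip
Dir SW: first cell '.' (not opp) -> no flip
Dir S: first cell '.' (not opp) -> no flip
Dir SE: opp run (3,3) capped by B -> flip
All flips: (3,3)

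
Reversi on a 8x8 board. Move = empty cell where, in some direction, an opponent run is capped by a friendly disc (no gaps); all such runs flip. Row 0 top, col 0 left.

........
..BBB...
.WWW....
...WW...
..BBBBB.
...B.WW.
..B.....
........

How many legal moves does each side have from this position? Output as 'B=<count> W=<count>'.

-- B to move --
(1,0): no bracket -> illegal
(1,1): flips 2 -> legal
(2,0): no bracket -> illegal
(2,4): flips 2 -> legal
(2,5): flips 1 -> legal
(3,0): flips 1 -> legal
(3,1): flips 1 -> legal
(3,2): flips 2 -> legal
(3,5): no bracket -> illegal
(4,7): no bracket -> illegal
(5,4): no bracket -> illegal
(5,7): no bracket -> illegal
(6,4): flips 1 -> legal
(6,5): flips 1 -> legal
(6,6): flips 2 -> legal
(6,7): flips 1 -> legal
B mobility = 10
-- W to move --
(0,1): flips 1 -> legal
(0,2): flips 1 -> legal
(0,3): flips 2 -> legal
(0,4): flips 1 -> legal
(0,5): flips 1 -> legal
(1,1): no bracket -> illegal
(1,5): no bracket -> illegal
(2,4): no bracket -> illegal
(2,5): no bracket -> illegal
(3,1): no bracket -> illegal
(3,2): no bracket -> illegal
(3,5): flips 1 -> legal
(3,6): flips 1 -> legal
(3,7): flips 1 -> legal
(4,1): no bracket -> illegal
(4,7): no bracket -> illegal
(5,1): flips 1 -> legal
(5,2): flips 1 -> legal
(5,4): flips 1 -> legal
(5,7): no bracket -> illegal
(6,1): no bracket -> illegal
(6,3): flips 2 -> legal
(6,4): no bracket -> illegal
(7,1): no bracket -> illegal
(7,2): no bracket -> illegal
(7,3): no bracket -> illegal
W mobility = 12

Answer: B=10 W=12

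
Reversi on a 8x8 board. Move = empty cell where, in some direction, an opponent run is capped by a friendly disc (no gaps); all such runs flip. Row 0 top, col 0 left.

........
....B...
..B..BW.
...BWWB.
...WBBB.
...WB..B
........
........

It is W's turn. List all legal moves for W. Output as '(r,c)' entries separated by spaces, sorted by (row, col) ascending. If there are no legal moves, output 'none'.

(0,3): no bracket -> illegal
(0,4): no bracket -> illegal
(0,5): no bracket -> illegal
(1,1): no bracket -> illegal
(1,2): no bracket -> illegal
(1,3): no bracket -> illegal
(1,5): flips 1 -> legal
(1,6): flips 1 -> legal
(2,1): no bracket -> illegal
(2,3): flips 1 -> legal
(2,4): flips 1 -> legal
(2,7): no bracket -> illegal
(3,1): no bracket -> illegal
(3,2): flips 1 -> legal
(3,7): flips 1 -> legal
(4,2): no bracket -> illegal
(4,7): flips 3 -> legal
(5,5): flips 2 -> legal
(5,6): flips 3 -> legal
(6,3): no bracket -> illegal
(6,4): flips 2 -> legal
(6,5): flips 1 -> legal
(6,6): no bracket -> illegal
(6,7): no bracket -> illegal

Answer: (1,5) (1,6) (2,3) (2,4) (3,2) (3,7) (4,7) (5,5) (5,6) (6,4) (6,5)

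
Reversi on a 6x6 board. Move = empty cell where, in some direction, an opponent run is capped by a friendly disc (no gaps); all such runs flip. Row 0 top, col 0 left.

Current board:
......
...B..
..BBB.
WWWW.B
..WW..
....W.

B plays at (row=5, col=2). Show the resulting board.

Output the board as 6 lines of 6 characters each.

Place B at (5,2); scan 8 dirs for brackets.
Dir NW: first cell '.' (not opp) -> no flip
Dir N: opp run (4,2) (3,2) capped by B -> flip
Dir NE: opp run (4,3), next='.' -> no flip
Dir W: first cell '.' (not opp) -> no flip
Dir E: first cell '.' (not opp) -> no flip
Dir SW: edge -> no flip
Dir S: edge -> no flip
Dir SE: edge -> no flip
All flips: (3,2) (4,2)

Answer: ......
...B..
..BBB.
WWBW.B
..BW..
..B.W.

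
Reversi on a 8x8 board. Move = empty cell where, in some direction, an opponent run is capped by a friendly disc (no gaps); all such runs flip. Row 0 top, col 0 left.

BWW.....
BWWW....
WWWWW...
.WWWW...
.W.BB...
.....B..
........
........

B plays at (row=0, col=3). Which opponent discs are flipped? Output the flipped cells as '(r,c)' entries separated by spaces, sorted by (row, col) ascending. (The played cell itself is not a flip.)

Answer: (0,1) (0,2) (1,3) (2,3) (3,3)

Derivation:
Dir NW: edge -> no flip
Dir N: edge -> no flip
Dir NE: edge -> no flip
Dir W: opp run (0,2) (0,1) capped by B -> flip
Dir E: first cell '.' (not opp) -> no flip
Dir SW: opp run (1,2) (2,1), next='.' -> no flip
Dir S: opp run (1,3) (2,3) (3,3) capped by B -> flip
Dir SE: first cell '.' (not opp) -> no flip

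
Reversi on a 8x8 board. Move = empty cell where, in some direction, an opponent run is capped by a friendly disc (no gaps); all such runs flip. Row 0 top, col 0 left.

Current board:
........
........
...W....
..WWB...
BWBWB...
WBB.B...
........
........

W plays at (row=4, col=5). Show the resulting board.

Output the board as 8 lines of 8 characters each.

Place W at (4,5); scan 8 dirs for brackets.
Dir NW: opp run (3,4) capped by W -> flip
Dir N: first cell '.' (not opp) -> no flip
Dir NE: first cell '.' (not opp) -> no flip
Dir W: opp run (4,4) capped by W -> flip
Dir E: first cell '.' (not opp) -> no flip
Dir SW: opp run (5,4), next='.' -> no flip
Dir S: first cell '.' (not opp) -> no flip
Dir SE: first cell '.' (not opp) -> no flip
All flips: (3,4) (4,4)

Answer: ........
........
...W....
..WWW...
BWBWWW..
WBB.B...
........
........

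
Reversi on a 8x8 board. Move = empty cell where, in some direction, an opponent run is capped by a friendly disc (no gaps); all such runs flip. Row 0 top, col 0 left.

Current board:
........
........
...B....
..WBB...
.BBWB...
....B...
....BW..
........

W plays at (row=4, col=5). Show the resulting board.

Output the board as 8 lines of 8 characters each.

Place W at (4,5); scan 8 dirs for brackets.
Dir NW: opp run (3,4) (2,3), next='.' -> no flip
Dir N: first cell '.' (not opp) -> no flip
Dir NE: first cell '.' (not opp) -> no flip
Dir W: opp run (4,4) capped by W -> flip
Dir E: first cell '.' (not opp) -> no flip
Dir SW: opp run (5,4), next='.' -> no flip
Dir S: first cell '.' (not opp) -> no flip
Dir SE: first cell '.' (not opp) -> no flip
All flips: (4,4)

Answer: ........
........
...B....
..WBB...
.BBWWW..
....B...
....BW..
........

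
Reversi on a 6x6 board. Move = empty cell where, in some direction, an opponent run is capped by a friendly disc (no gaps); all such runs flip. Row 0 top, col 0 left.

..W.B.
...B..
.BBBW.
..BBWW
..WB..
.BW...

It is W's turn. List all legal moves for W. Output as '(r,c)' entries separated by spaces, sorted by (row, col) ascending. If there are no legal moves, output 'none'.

Answer: (1,2) (2,0) (3,1) (4,4) (5,0)

Derivation:
(0,3): no bracket -> illegal
(0,5): no bracket -> illegal
(1,0): no bracket -> illegal
(1,1): no bracket -> illegal
(1,2): flips 3 -> legal
(1,4): no bracket -> illegal
(1,5): no bracket -> illegal
(2,0): flips 3 -> legal
(3,0): no bracket -> illegal
(3,1): flips 2 -> legal
(4,0): no bracket -> illegal
(4,1): no bracket -> illegal
(4,4): flips 1 -> legal
(5,0): flips 1 -> legal
(5,3): no bracket -> illegal
(5,4): no bracket -> illegal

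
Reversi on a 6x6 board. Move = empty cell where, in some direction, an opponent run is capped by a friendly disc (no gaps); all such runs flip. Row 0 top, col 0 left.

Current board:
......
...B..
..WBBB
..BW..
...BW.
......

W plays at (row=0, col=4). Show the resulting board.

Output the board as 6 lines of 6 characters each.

Answer: ....W.
...W..
..WBBB
..BW..
...BW.
......

Derivation:
Place W at (0,4); scan 8 dirs for brackets.
Dir NW: edge -> no flip
Dir N: edge -> no flip
Dir NE: edge -> no flip
Dir W: first cell '.' (not opp) -> no flip
Dir E: first cell '.' (not opp) -> no flip
Dir SW: opp run (1,3) capped by W -> flip
Dir S: first cell '.' (not opp) -> no flip
Dir SE: first cell '.' (not opp) -> no flip
All flips: (1,3)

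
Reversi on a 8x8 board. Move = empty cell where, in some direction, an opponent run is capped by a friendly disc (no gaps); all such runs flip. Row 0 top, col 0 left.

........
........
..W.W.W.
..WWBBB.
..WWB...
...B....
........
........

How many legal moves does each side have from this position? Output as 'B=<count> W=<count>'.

-- B to move --
(1,1): flips 2 -> legal
(1,2): no bracket -> illegal
(1,3): flips 1 -> legal
(1,4): flips 1 -> legal
(1,5): no bracket -> illegal
(1,6): flips 1 -> legal
(1,7): flips 1 -> legal
(2,1): no bracket -> illegal
(2,3): flips 2 -> legal
(2,5): no bracket -> illegal
(2,7): no bracket -> illegal
(3,1): flips 3 -> legal
(3,7): no bracket -> illegal
(4,1): flips 2 -> legal
(5,1): no bracket -> illegal
(5,2): flips 1 -> legal
(5,4): no bracket -> illegal
B mobility = 9
-- W to move --
(2,3): no bracket -> illegal
(2,5): flips 1 -> legal
(2,7): no bracket -> illegal
(3,7): flips 3 -> legal
(4,5): flips 1 -> legal
(4,6): flips 2 -> legal
(4,7): no bracket -> illegal
(5,2): no bracket -> illegal
(5,4): flips 2 -> legal
(5,5): flips 1 -> legal
(6,2): flips 3 -> legal
(6,3): flips 1 -> legal
(6,4): flips 1 -> legal
W mobility = 9

Answer: B=9 W=9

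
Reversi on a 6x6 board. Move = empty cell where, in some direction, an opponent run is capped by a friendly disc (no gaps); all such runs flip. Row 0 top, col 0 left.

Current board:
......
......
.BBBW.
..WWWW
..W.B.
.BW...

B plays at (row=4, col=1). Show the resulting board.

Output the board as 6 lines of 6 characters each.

Place B at (4,1); scan 8 dirs for brackets.
Dir NW: first cell '.' (not opp) -> no flip
Dir N: first cell '.' (not opp) -> no flip
Dir NE: opp run (3,2) capped by B -> flip
Dir W: first cell '.' (not opp) -> no flip
Dir E: opp run (4,2), next='.' -> no flip
Dir SW: first cell '.' (not opp) -> no flip
Dir S: first cell 'B' (not opp) -> no flip
Dir SE: opp run (5,2), next=edge -> no flip
All flips: (3,2)

Answer: ......
......
.BBBW.
..BWWW
.BW.B.
.BW...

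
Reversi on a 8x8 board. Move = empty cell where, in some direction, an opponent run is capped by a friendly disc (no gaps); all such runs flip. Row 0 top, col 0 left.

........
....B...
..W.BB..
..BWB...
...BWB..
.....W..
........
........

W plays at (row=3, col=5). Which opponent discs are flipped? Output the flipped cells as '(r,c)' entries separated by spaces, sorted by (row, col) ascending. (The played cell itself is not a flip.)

Answer: (3,4) (4,5)

Derivation:
Dir NW: opp run (2,4), next='.' -> no flip
Dir N: opp run (2,5), next='.' -> no flip
Dir NE: first cell '.' (not opp) -> no flip
Dir W: opp run (3,4) capped by W -> flip
Dir E: first cell '.' (not opp) -> no flip
Dir SW: first cell 'W' (not opp) -> no flip
Dir S: opp run (4,5) capped by W -> flip
Dir SE: first cell '.' (not opp) -> no flip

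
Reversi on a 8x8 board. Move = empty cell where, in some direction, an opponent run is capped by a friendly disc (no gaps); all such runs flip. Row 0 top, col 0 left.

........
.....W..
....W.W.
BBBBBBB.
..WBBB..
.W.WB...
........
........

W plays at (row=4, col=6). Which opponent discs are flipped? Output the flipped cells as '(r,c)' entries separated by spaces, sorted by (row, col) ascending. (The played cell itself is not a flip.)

Dir NW: opp run (3,5) capped by W -> flip
Dir N: opp run (3,6) capped by W -> flip
Dir NE: first cell '.' (not opp) -> no flip
Dir W: opp run (4,5) (4,4) (4,3) capped by W -> flip
Dir E: first cell '.' (not opp) -> no flip
Dir SW: first cell '.' (not opp) -> no flip
Dir S: first cell '.' (not opp) -> no flip
Dir SE: first cell '.' (not opp) -> no flip

Answer: (3,5) (3,6) (4,3) (4,4) (4,5)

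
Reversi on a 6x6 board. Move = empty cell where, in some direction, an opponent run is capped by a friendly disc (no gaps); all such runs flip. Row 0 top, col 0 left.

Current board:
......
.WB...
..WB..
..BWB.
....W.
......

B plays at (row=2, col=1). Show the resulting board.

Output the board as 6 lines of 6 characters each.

Place B at (2,1); scan 8 dirs for brackets.
Dir NW: first cell '.' (not opp) -> no flip
Dir N: opp run (1,1), next='.' -> no flip
Dir NE: first cell 'B' (not opp) -> no flip
Dir W: first cell '.' (not opp) -> no flip
Dir E: opp run (2,2) capped by B -> flip
Dir SW: first cell '.' (not opp) -> no flip
Dir S: first cell '.' (not opp) -> no flip
Dir SE: first cell 'B' (not opp) -> no flip
All flips: (2,2)

Answer: ......
.WB...
.BBB..
..BWB.
....W.
......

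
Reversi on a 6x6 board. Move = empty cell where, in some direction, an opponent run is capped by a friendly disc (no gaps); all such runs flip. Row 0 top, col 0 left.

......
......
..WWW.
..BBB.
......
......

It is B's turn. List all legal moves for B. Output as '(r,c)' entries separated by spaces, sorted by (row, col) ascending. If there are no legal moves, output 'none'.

(1,1): flips 1 -> legal
(1,2): flips 2 -> legal
(1,3): flips 1 -> legal
(1,4): flips 2 -> legal
(1,5): flips 1 -> legal
(2,1): no bracket -> illegal
(2,5): no bracket -> illegal
(3,1): no bracket -> illegal
(3,5): no bracket -> illegal

Answer: (1,1) (1,2) (1,3) (1,4) (1,5)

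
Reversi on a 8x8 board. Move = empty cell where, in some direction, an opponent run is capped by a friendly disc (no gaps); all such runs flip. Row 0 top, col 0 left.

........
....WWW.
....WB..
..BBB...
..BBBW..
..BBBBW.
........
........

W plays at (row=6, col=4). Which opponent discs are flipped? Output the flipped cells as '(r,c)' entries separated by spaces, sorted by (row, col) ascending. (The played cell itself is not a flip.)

Answer: (3,4) (4,4) (5,4)

Derivation:
Dir NW: opp run (5,3) (4,2), next='.' -> no flip
Dir N: opp run (5,4) (4,4) (3,4) capped by W -> flip
Dir NE: opp run (5,5), next='.' -> no flip
Dir W: first cell '.' (not opp) -> no flip
Dir E: first cell '.' (not opp) -> no flip
Dir SW: first cell '.' (not opp) -> no flip
Dir S: first cell '.' (not opp) -> no flip
Dir SE: first cell '.' (not opp) -> no flip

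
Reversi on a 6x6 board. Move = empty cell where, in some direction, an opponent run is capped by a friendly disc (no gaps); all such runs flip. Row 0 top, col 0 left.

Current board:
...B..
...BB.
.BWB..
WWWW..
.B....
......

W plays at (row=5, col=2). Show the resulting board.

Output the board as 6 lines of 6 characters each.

Place W at (5,2); scan 8 dirs for brackets.
Dir NW: opp run (4,1) capped by W -> flip
Dir N: first cell '.' (not opp) -> no flip
Dir NE: first cell '.' (not opp) -> no flip
Dir W: first cell '.' (not opp) -> no flip
Dir E: first cell '.' (not opp) -> no flip
Dir SW: edge -> no flip
Dir S: edge -> no flip
Dir SE: edge -> no flip
All flips: (4,1)

Answer: ...B..
...BB.
.BWB..
WWWW..
.W....
..W...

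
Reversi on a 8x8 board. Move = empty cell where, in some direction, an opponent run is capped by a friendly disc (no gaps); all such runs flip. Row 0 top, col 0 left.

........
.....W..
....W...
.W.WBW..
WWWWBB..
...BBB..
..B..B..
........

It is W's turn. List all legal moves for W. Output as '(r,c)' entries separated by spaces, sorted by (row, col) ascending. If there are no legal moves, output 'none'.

Answer: (2,5) (4,6) (6,3) (6,4) (6,6) (7,1) (7,5) (7,6)

Derivation:
(2,3): no bracket -> illegal
(2,5): flips 1 -> legal
(3,6): no bracket -> illegal
(4,6): flips 2 -> legal
(5,1): no bracket -> illegal
(5,2): no bracket -> illegal
(5,6): no bracket -> illegal
(6,1): no bracket -> illegal
(6,3): flips 1 -> legal
(6,4): flips 4 -> legal
(6,6): flips 2 -> legal
(7,1): flips 3 -> legal
(7,2): no bracket -> illegal
(7,3): no bracket -> illegal
(7,4): no bracket -> illegal
(7,5): flips 3 -> legal
(7,6): flips 2 -> legal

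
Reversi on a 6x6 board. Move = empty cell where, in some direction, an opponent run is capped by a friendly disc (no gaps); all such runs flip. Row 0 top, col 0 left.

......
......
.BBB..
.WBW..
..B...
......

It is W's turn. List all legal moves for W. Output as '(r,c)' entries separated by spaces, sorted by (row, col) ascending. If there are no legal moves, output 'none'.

(1,0): no bracket -> illegal
(1,1): flips 2 -> legal
(1,2): no bracket -> illegal
(1,3): flips 2 -> legal
(1,4): no bracket -> illegal
(2,0): no bracket -> illegal
(2,4): no bracket -> illegal
(3,0): no bracket -> illegal
(3,4): no bracket -> illegal
(4,1): no bracket -> illegal
(4,3): no bracket -> illegal
(5,1): flips 1 -> legal
(5,2): no bracket -> illegal
(5,3): flips 1 -> legal

Answer: (1,1) (1,3) (5,1) (5,3)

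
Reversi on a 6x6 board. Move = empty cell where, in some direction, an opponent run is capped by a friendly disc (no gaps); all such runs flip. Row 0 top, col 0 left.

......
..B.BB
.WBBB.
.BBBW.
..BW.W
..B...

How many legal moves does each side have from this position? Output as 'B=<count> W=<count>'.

Answer: B=9 W=7

Derivation:
-- B to move --
(1,0): flips 1 -> legal
(1,1): flips 1 -> legal
(2,0): flips 1 -> legal
(2,5): flips 2 -> legal
(3,0): flips 1 -> legal
(3,5): flips 1 -> legal
(4,4): flips 2 -> legal
(5,3): flips 1 -> legal
(5,4): flips 1 -> legal
(5,5): no bracket -> illegal
B mobility = 9
-- W to move --
(0,1): flips 2 -> legal
(0,2): no bracket -> illegal
(0,3): flips 1 -> legal
(0,4): flips 2 -> legal
(0,5): no bracket -> illegal
(1,1): no bracket -> illegal
(1,3): flips 2 -> legal
(2,0): no bracket -> illegal
(2,5): flips 3 -> legal
(3,0): flips 3 -> legal
(3,5): no bracket -> illegal
(4,0): no bracket -> illegal
(4,1): flips 2 -> legal
(4,4): no bracket -> illegal
(5,1): no bracket -> illegal
(5,3): no bracket -> illegal
W mobility = 7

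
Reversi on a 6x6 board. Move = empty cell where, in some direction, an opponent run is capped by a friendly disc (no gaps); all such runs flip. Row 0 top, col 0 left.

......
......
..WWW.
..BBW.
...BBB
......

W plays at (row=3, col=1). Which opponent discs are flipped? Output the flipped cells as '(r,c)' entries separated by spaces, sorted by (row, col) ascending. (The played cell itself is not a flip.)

Dir NW: first cell '.' (not opp) -> no flip
Dir N: first cell '.' (not opp) -> no flip
Dir NE: first cell 'W' (not opp) -> no flip
Dir W: first cell '.' (not opp) -> no flip
Dir E: opp run (3,2) (3,3) capped by W -> flip
Dir SW: first cell '.' (not opp) -> no flip
Dir S: first cell '.' (not opp) -> no flip
Dir SE: first cell '.' (not opp) -> no flip

Answer: (3,2) (3,3)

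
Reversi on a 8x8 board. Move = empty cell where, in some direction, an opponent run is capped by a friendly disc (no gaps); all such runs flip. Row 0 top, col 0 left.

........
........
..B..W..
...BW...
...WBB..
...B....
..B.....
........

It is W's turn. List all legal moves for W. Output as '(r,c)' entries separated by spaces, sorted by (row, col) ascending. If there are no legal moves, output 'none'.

(1,1): no bracket -> illegal
(1,2): no bracket -> illegal
(1,3): no bracket -> illegal
(2,1): no bracket -> illegal
(2,3): flips 1 -> legal
(2,4): no bracket -> illegal
(3,1): no bracket -> illegal
(3,2): flips 1 -> legal
(3,5): no bracket -> illegal
(3,6): no bracket -> illegal
(4,2): no bracket -> illegal
(4,6): flips 2 -> legal
(5,1): no bracket -> illegal
(5,2): no bracket -> illegal
(5,4): flips 1 -> legal
(5,5): no bracket -> illegal
(5,6): flips 1 -> legal
(6,1): no bracket -> illegal
(6,3): flips 1 -> legal
(6,4): no bracket -> illegal
(7,1): no bracket -> illegal
(7,2): no bracket -> illegal
(7,3): no bracket -> illegal

Answer: (2,3) (3,2) (4,6) (5,4) (5,6) (6,3)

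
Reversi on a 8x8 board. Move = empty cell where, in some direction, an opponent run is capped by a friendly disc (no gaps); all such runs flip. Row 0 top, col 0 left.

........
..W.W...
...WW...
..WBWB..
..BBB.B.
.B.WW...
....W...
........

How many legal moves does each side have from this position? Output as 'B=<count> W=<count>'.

-- B to move --
(0,1): no bracket -> illegal
(0,2): no bracket -> illegal
(0,3): no bracket -> illegal
(0,4): flips 3 -> legal
(0,5): no bracket -> illegal
(1,1): no bracket -> illegal
(1,3): flips 2 -> legal
(1,5): flips 1 -> legal
(2,1): flips 1 -> legal
(2,2): flips 1 -> legal
(2,5): flips 1 -> legal
(3,1): flips 1 -> legal
(4,1): no bracket -> illegal
(4,5): no bracket -> illegal
(5,2): no bracket -> illegal
(5,5): no bracket -> illegal
(6,2): flips 1 -> legal
(6,3): flips 1 -> legal
(6,5): flips 1 -> legal
(7,3): no bracket -> illegal
(7,4): flips 2 -> legal
(7,5): flips 2 -> legal
B mobility = 12
-- W to move --
(2,2): no bracket -> illegal
(2,5): no bracket -> illegal
(2,6): flips 2 -> legal
(3,1): flips 1 -> legal
(3,6): flips 1 -> legal
(3,7): no bracket -> illegal
(4,0): no bracket -> illegal
(4,1): no bracket -> illegal
(4,5): no bracket -> illegal
(4,7): no bracket -> illegal
(5,0): no bracket -> illegal
(5,2): flips 2 -> legal
(5,5): no bracket -> illegal
(5,6): no bracket -> illegal
(5,7): flips 2 -> legal
(6,0): flips 3 -> legal
(6,1): no bracket -> illegal
(6,2): no bracket -> illegal
W mobility = 6

Answer: B=12 W=6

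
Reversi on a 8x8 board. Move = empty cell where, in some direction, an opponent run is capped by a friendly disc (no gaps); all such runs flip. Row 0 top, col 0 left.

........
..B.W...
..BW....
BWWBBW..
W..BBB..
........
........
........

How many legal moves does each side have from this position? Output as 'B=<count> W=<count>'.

-- B to move --
(0,3): no bracket -> illegal
(0,4): no bracket -> illegal
(0,5): no bracket -> illegal
(1,3): flips 1 -> legal
(1,5): no bracket -> illegal
(2,0): no bracket -> illegal
(2,1): flips 1 -> legal
(2,4): flips 1 -> legal
(2,5): flips 1 -> legal
(2,6): flips 1 -> legal
(3,6): flips 1 -> legal
(4,1): no bracket -> illegal
(4,2): flips 1 -> legal
(4,6): no bracket -> illegal
(5,0): flips 1 -> legal
(5,1): no bracket -> illegal
B mobility = 8
-- W to move --
(0,1): flips 1 -> legal
(0,2): flips 2 -> legal
(0,3): no bracket -> illegal
(1,1): no bracket -> illegal
(1,3): flips 1 -> legal
(2,0): flips 1 -> legal
(2,1): flips 1 -> legal
(2,4): no bracket -> illegal
(2,5): no bracket -> illegal
(3,6): no bracket -> illegal
(4,1): no bracket -> illegal
(4,2): no bracket -> illegal
(4,6): no bracket -> illegal
(5,2): no bracket -> illegal
(5,3): flips 3 -> legal
(5,4): flips 1 -> legal
(5,5): flips 1 -> legal
(5,6): flips 2 -> legal
W mobility = 9

Answer: B=8 W=9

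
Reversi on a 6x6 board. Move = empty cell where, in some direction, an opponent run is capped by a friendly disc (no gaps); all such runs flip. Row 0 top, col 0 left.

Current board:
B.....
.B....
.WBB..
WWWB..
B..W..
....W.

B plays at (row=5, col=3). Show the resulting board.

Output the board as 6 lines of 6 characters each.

Answer: B.....
.B....
.WBB..
WWWB..
B..B..
...BW.

Derivation:
Place B at (5,3); scan 8 dirs for brackets.
Dir NW: first cell '.' (not opp) -> no flip
Dir N: opp run (4,3) capped by B -> flip
Dir NE: first cell '.' (not opp) -> no flip
Dir W: first cell '.' (not opp) -> no flip
Dir E: opp run (5,4), next='.' -> no flip
Dir SW: edge -> no flip
Dir S: edge -> no flip
Dir SE: edge -> no flip
All flips: (4,3)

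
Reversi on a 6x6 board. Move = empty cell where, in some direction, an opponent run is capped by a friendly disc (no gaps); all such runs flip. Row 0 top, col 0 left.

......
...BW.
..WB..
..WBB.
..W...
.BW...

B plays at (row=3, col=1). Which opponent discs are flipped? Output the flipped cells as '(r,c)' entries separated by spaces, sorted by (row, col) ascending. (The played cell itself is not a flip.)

Answer: (2,2) (3,2)

Derivation:
Dir NW: first cell '.' (not opp) -> no flip
Dir N: first cell '.' (not opp) -> no flip
Dir NE: opp run (2,2) capped by B -> flip
Dir W: first cell '.' (not opp) -> no flip
Dir E: opp run (3,2) capped by B -> flip
Dir SW: first cell '.' (not opp) -> no flip
Dir S: first cell '.' (not opp) -> no flip
Dir SE: opp run (4,2), next='.' -> no flip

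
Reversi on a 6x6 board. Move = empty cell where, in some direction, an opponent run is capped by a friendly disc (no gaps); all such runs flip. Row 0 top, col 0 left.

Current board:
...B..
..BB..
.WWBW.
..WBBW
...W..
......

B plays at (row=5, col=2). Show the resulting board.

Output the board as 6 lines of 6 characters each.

Place B at (5,2); scan 8 dirs for brackets.
Dir NW: first cell '.' (not opp) -> no flip
Dir N: first cell '.' (not opp) -> no flip
Dir NE: opp run (4,3) capped by B -> flip
Dir W: first cell '.' (not opp) -> no flip
Dir E: first cell '.' (not opp) -> no flip
Dir SW: edge -> no flip
Dir S: edge -> no flip
Dir SE: edge -> no flip
All flips: (4,3)

Answer: ...B..
..BB..
.WWBW.
..WBBW
...B..
..B...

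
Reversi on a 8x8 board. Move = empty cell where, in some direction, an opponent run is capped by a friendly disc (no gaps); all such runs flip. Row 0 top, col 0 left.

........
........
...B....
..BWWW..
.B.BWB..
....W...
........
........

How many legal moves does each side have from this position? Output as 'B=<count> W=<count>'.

-- B to move --
(2,2): no bracket -> illegal
(2,4): no bracket -> illegal
(2,5): flips 2 -> legal
(2,6): no bracket -> illegal
(3,6): flips 3 -> legal
(4,2): no bracket -> illegal
(4,6): no bracket -> illegal
(5,3): no bracket -> illegal
(5,5): no bracket -> illegal
(6,3): flips 1 -> legal
(6,4): no bracket -> illegal
(6,5): flips 1 -> legal
B mobility = 4
-- W to move --
(1,2): flips 1 -> legal
(1,3): flips 1 -> legal
(1,4): no bracket -> illegal
(2,1): flips 2 -> legal
(2,2): no bracket -> illegal
(2,4): no bracket -> illegal
(3,0): no bracket -> illegal
(3,1): flips 1 -> legal
(3,6): flips 1 -> legal
(4,0): no bracket -> illegal
(4,2): flips 1 -> legal
(4,6): flips 1 -> legal
(5,0): no bracket -> illegal
(5,1): no bracket -> illegal
(5,2): flips 1 -> legal
(5,3): flips 1 -> legal
(5,5): flips 1 -> legal
(5,6): flips 1 -> legal
W mobility = 11

Answer: B=4 W=11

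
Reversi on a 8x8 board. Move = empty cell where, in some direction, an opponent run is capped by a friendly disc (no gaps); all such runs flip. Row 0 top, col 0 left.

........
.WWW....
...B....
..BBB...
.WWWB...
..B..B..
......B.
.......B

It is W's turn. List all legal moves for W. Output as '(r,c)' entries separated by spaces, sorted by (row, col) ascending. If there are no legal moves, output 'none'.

Answer: (1,4) (2,1) (2,2) (2,4) (2,5) (4,5) (6,1) (6,2) (6,3)

Derivation:
(1,4): flips 2 -> legal
(2,1): flips 1 -> legal
(2,2): flips 1 -> legal
(2,4): flips 1 -> legal
(2,5): flips 1 -> legal
(3,1): no bracket -> illegal
(3,5): no bracket -> illegal
(4,5): flips 3 -> legal
(4,6): no bracket -> illegal
(5,1): no bracket -> illegal
(5,3): no bracket -> illegal
(5,4): no bracket -> illegal
(5,6): no bracket -> illegal
(5,7): no bracket -> illegal
(6,1): flips 1 -> legal
(6,2): flips 1 -> legal
(6,3): flips 1 -> legal
(6,4): no bracket -> illegal
(6,5): no bracket -> illegal
(6,7): no bracket -> illegal
(7,5): no bracket -> illegal
(7,6): no bracket -> illegal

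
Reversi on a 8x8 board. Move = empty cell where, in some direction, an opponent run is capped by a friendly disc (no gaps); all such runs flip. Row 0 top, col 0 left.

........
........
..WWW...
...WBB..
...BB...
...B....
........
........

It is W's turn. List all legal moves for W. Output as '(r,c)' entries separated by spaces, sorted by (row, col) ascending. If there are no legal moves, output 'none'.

(2,5): no bracket -> illegal
(2,6): no bracket -> illegal
(3,2): no bracket -> illegal
(3,6): flips 2 -> legal
(4,2): no bracket -> illegal
(4,5): flips 1 -> legal
(4,6): flips 1 -> legal
(5,2): no bracket -> illegal
(5,4): flips 2 -> legal
(5,5): flips 1 -> legal
(6,2): no bracket -> illegal
(6,3): flips 2 -> legal
(6,4): no bracket -> illegal

Answer: (3,6) (4,5) (4,6) (5,4) (5,5) (6,3)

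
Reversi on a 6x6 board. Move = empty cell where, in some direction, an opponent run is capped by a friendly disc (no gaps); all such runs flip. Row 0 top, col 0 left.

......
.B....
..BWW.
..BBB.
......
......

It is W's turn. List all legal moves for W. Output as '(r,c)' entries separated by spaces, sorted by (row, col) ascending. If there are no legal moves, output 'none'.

(0,0): no bracket -> illegal
(0,1): no bracket -> illegal
(0,2): no bracket -> illegal
(1,0): no bracket -> illegal
(1,2): no bracket -> illegal
(1,3): no bracket -> illegal
(2,0): no bracket -> illegal
(2,1): flips 1 -> legal
(2,5): no bracket -> illegal
(3,1): no bracket -> illegal
(3,5): no bracket -> illegal
(4,1): flips 1 -> legal
(4,2): flips 1 -> legal
(4,3): flips 1 -> legal
(4,4): flips 1 -> legal
(4,5): flips 1 -> legal

Answer: (2,1) (4,1) (4,2) (4,3) (4,4) (4,5)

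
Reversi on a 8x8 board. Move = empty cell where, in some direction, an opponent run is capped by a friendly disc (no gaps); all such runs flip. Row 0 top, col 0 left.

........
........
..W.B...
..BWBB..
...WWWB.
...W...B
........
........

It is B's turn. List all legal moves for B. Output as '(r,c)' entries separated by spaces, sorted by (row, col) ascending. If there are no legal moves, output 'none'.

(1,1): no bracket -> illegal
(1,2): flips 1 -> legal
(1,3): no bracket -> illegal
(2,1): no bracket -> illegal
(2,3): no bracket -> illegal
(3,1): no bracket -> illegal
(3,6): no bracket -> illegal
(4,2): flips 4 -> legal
(5,2): flips 1 -> legal
(5,4): flips 2 -> legal
(5,5): flips 1 -> legal
(5,6): flips 1 -> legal
(6,2): flips 2 -> legal
(6,3): no bracket -> illegal
(6,4): no bracket -> illegal

Answer: (1,2) (4,2) (5,2) (5,4) (5,5) (5,6) (6,2)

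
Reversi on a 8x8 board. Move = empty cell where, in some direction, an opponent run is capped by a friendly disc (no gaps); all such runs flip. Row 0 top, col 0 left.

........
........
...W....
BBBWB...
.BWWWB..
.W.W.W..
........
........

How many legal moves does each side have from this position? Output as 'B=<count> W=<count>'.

Answer: B=7 W=10

Derivation:
-- B to move --
(1,2): flips 1 -> legal
(1,3): no bracket -> illegal
(1,4): flips 1 -> legal
(2,2): no bracket -> illegal
(2,4): no bracket -> illegal
(3,5): no bracket -> illegal
(4,0): no bracket -> illegal
(4,6): no bracket -> illegal
(5,0): no bracket -> illegal
(5,2): flips 2 -> legal
(5,4): flips 2 -> legal
(5,6): no bracket -> illegal
(6,0): no bracket -> illegal
(6,1): flips 1 -> legal
(6,2): no bracket -> illegal
(6,3): no bracket -> illegal
(6,4): flips 2 -> legal
(6,5): flips 1 -> legal
(6,6): no bracket -> illegal
B mobility = 7
-- W to move --
(2,0): flips 1 -> legal
(2,1): flips 3 -> legal
(2,2): flips 1 -> legal
(2,4): flips 1 -> legal
(2,5): flips 1 -> legal
(3,5): flips 2 -> legal
(3,6): no bracket -> illegal
(4,0): flips 1 -> legal
(4,6): flips 1 -> legal
(5,0): flips 2 -> legal
(5,2): no bracket -> illegal
(5,4): no bracket -> illegal
(5,6): flips 2 -> legal
W mobility = 10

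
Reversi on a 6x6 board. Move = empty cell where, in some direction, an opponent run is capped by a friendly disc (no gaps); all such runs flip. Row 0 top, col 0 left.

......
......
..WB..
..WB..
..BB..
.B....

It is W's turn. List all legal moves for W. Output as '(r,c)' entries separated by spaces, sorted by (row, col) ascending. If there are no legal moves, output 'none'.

(1,2): no bracket -> illegal
(1,3): no bracket -> illegal
(1,4): flips 1 -> legal
(2,4): flips 1 -> legal
(3,1): no bracket -> illegal
(3,4): flips 1 -> legal
(4,0): no bracket -> illegal
(4,1): no bracket -> illegal
(4,4): flips 1 -> legal
(5,0): no bracket -> illegal
(5,2): flips 1 -> legal
(5,3): no bracket -> illegal
(5,4): flips 1 -> legal

Answer: (1,4) (2,4) (3,4) (4,4) (5,2) (5,4)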